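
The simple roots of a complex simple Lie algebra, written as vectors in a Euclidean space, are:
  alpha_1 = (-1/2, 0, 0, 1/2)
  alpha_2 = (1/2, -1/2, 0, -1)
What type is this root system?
Compute the Cartan integers a_ij = 2(alpha_i, alpha_j)/(alpha_j, alpha_j); the resulting 2x2 Cartan matrix is
[[2, -1], [-3, 2]].
The roots have two lengths (squared-length ratio 3:1); the short ones are alpha_{1}. The associated Dynkin diagram is two nodes joined by a triple edge (G_2), so the type is G_2.

G_2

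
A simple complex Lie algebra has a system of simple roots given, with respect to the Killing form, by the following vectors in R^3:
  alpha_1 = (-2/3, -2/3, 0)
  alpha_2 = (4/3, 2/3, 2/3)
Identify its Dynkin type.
Compute the Cartan integers a_ij = 2(alpha_i, alpha_j)/(alpha_j, alpha_j); the resulting 2x2 Cartan matrix is
[[2, -1], [-3, 2]].
The roots have two lengths (squared-length ratio 3:1); the short ones are alpha_{1}. The associated Dynkin diagram is two nodes joined by a triple edge (G_2), so the type is G_2.

G_2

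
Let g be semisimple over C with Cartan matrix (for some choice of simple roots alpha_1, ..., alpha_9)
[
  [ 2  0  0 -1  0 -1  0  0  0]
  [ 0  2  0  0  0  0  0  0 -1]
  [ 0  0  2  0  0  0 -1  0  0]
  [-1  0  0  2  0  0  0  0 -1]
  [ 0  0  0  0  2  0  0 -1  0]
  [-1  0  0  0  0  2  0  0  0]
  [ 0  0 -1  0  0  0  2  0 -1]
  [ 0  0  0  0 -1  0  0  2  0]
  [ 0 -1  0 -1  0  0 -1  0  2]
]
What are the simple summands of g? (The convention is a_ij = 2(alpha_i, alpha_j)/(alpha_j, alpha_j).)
A_2 (sl(3)) ⊕ E_7

The diagram associated to this matrix has two connected components: the simple roots {alpha_5, alpha_8} form a chain of 2 nodes with single edges (A_2), and {alpha_1, alpha_2, alpha_3, alpha_4, alpha_6, alpha_7, alpha_9} form a chain of 6 nodes with one extra node attached to the third node from one end (E_7). A semisimple Lie algebra decomposes uniquely as the direct sum of simple ideals, one per connected component of its Dynkin diagram, so g ≅ A_2 ⊕ E_7 (dimension 8 + 133 = 141).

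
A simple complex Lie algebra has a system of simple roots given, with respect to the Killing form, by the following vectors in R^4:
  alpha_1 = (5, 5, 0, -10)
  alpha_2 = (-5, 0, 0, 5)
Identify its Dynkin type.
Compute the Cartan integers a_ij = 2(alpha_i, alpha_j)/(alpha_j, alpha_j); the resulting 2x2 Cartan matrix is
[[2, -3], [-1, 2]].
The roots have two lengths (squared-length ratio 3:1); the short ones are alpha_{2}. The associated Dynkin diagram is two nodes joined by a triple edge (G_2), so the type is G_2.

type G_2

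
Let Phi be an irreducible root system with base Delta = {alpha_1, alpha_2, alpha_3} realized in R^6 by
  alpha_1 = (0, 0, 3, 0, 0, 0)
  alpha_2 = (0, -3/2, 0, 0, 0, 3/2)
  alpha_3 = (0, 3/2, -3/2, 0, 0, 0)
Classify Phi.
C_3 (sp(6))

Compute the Cartan integers a_ij = 2(alpha_i, alpha_j)/(alpha_j, alpha_j); the resulting 3x3 Cartan matrix is
[[2, 0, -2], [0, 2, -1], [-1, -1, 2]].
The roots have two lengths (squared-length ratio 2:1); the short ones are alpha_{2,3}. The associated Dynkin diagram is a chain of 3 nodes with a double edge at one end; the terminal node there is the unique long simple root (C_3), so the type is C_3 (the algebra sp(6)).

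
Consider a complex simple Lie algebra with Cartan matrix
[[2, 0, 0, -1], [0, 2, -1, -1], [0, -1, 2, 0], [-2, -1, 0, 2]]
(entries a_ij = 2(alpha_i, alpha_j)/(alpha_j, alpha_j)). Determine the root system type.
The matrix has rank 4 with 2's on the diagonal. Reading the off-diagonal entries as Dynkin edges (a single edge where a_ij = a_ji = -1; a double or triple edge where a_ij * a_ji = 2 or 3), the diagram is a chain of 4 nodes with a double edge at one end; the terminal node there is the unique short simple root (B_4). One simple-root ordering that puts it in standard form is (alpha_3, alpha_2, alpha_4, alpha_1). So the algebra is type B_4, i.e. so(9).

B_4 (so(9))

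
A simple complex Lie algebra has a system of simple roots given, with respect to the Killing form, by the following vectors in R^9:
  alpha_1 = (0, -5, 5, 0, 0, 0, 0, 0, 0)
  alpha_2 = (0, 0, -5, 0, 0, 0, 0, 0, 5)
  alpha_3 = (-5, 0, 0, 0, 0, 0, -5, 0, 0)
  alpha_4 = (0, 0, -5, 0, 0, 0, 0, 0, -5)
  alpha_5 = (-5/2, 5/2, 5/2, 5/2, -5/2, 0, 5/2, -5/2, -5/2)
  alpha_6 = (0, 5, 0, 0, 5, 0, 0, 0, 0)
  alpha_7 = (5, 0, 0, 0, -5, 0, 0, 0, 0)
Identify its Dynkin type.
type E_7

Compute the Cartan integers a_ij = 2(alpha_i, alpha_j)/(alpha_j, alpha_j); the resulting 7x7 Cartan matrix is
[[2, -1, 0, -1, 0, -1, 0], [-1, 2, 0, 0, -1, 0, 0], [0, 0, 2, 0, 0, 0, -1], [-1, 0, 0, 2, 0, 0, 0], [0, -1, 0, 0, 2, 0, 0], [-1, 0, 0, 0, 0, 2, -1], [0, 0, -1, 0, 0, -1, 2]].
All simple roots have the same length, so the diagram is simply laced. The associated Dynkin diagram is a chain of 6 nodes with one extra node attached to the third node from one end (E_7), so the type is E_7.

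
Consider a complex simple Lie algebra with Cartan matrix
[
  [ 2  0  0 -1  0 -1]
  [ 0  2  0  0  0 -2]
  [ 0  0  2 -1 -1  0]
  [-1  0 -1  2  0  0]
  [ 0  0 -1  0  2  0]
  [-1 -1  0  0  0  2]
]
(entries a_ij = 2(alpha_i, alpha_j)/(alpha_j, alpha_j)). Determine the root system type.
type C_6

The matrix has rank 6 with 2's on the diagonal. Reading the off-diagonal entries as Dynkin edges (a single edge where a_ij = a_ji = -1; a double or triple edge where a_ij * a_ji = 2 or 3), the diagram is a chain of 6 nodes with a double edge at one end; the terminal node there is the unique long simple root (C_6). One simple-root ordering that puts it in standard form is (alpha_5, alpha_3, alpha_4, alpha_1, alpha_6, alpha_2). So the algebra is type C_6, i.e. sp(12).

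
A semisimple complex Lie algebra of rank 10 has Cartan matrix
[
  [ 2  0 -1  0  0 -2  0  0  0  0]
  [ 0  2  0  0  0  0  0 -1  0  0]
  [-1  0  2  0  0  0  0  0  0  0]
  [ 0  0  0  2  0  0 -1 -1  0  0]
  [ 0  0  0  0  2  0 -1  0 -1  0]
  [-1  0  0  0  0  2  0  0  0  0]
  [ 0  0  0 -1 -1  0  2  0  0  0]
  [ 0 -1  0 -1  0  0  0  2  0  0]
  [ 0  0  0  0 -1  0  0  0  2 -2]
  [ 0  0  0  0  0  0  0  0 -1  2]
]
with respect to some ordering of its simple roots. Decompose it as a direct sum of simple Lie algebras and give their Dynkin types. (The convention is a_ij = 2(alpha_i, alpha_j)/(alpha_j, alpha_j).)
B_3 + B_7

The diagram associated to this matrix has two connected components: the simple roots {alpha_1, alpha_3, alpha_6} form a chain of 3 nodes with a double edge at one end; the terminal node there is the unique short simple root (B_3), and {alpha_2, alpha_4, alpha_5, alpha_7, alpha_8, alpha_9, alpha_10} form a chain of 7 nodes with a double edge at one end; the terminal node there is the unique short simple root (B_7). A semisimple Lie algebra decomposes uniquely as the direct sum of simple ideals, one per connected component of its Dynkin diagram, so g ≅ B_3 ⊕ B_7 (dimension 21 + 105 = 126).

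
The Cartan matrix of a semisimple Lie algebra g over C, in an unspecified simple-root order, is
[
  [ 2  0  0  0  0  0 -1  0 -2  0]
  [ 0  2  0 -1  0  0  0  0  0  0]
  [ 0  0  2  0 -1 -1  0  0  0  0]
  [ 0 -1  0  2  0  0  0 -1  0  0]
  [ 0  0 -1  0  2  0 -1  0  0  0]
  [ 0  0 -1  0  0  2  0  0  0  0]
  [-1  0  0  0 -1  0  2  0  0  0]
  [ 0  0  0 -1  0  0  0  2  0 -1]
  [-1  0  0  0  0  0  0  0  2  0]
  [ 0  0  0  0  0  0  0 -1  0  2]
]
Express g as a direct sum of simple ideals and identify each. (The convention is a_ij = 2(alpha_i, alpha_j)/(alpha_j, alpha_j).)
The diagram associated to this matrix has two connected components: the simple roots {alpha_2, alpha_4, alpha_8, alpha_10} form a chain of 4 nodes with single edges (A_4), and {alpha_1, alpha_3, alpha_5, alpha_6, alpha_7, alpha_9} form a chain of 6 nodes with a double edge at one end; the terminal node there is the unique short simple root (B_6). A semisimple Lie algebra decomposes uniquely as the direct sum of simple ideals, one per connected component of its Dynkin diagram, so g ≅ A_4 ⊕ B_6 (dimension 24 + 78 = 102).

A4 + B6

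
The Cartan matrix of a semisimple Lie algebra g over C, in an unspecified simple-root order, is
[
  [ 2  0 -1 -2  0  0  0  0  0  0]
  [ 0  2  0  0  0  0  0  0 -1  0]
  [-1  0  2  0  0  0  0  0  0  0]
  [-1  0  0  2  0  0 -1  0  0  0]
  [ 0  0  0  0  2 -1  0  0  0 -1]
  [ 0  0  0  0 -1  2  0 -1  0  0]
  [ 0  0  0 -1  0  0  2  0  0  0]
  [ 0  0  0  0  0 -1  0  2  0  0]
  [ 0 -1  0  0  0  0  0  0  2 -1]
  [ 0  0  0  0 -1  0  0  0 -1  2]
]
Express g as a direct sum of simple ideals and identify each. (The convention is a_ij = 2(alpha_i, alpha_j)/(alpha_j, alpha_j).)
type A_6 + type F_4

The diagram associated to this matrix has two connected components: the simple roots {alpha_2, alpha_5, alpha_6, alpha_8, alpha_9, alpha_10} form a chain of 6 nodes with single edges (A_6), and {alpha_1, alpha_3, alpha_4, alpha_7} form a chain of 4 nodes with a double edge between the middle two (F_4). A semisimple Lie algebra decomposes uniquely as the direct sum of simple ideals, one per connected component of its Dynkin diagram, so g ≅ A_6 ⊕ F_4 (dimension 48 + 52 = 100).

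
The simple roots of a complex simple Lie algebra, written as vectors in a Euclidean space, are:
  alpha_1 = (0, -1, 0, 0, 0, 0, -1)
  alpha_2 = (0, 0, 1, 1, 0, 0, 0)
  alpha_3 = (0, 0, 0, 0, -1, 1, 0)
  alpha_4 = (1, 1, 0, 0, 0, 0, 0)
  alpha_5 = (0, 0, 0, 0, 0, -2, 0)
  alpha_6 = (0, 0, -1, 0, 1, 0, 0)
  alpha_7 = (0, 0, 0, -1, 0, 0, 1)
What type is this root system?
Compute the Cartan integers a_ij = 2(alpha_i, alpha_j)/(alpha_j, alpha_j); the resulting 7x7 Cartan matrix is
[[2, 0, 0, -1, 0, 0, -1], [0, 2, 0, 0, 0, -1, -1], [0, 0, 2, 0, -1, -1, 0], [-1, 0, 0, 2, 0, 0, 0], [0, 0, -2, 0, 2, 0, 0], [0, -1, -1, 0, 0, 2, 0], [-1, -1, 0, 0, 0, 0, 2]].
The roots have two lengths (squared-length ratio 2:1); the short ones are alpha_{1,2,3,4,6,7}. The associated Dynkin diagram is a chain of 7 nodes with a double edge at one end; the terminal node there is the unique long simple root (C_7), so the type is C_7 (the algebra sp(14)).

C_7 (sp(14))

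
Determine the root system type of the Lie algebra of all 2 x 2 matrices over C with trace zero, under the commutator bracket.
type A_1

This is sl(2), which has dimension 2^2 - 1 = 3 and rank 2 - 1 = 1 (a Cartan subalgebra is the diagonal traceless matrices). In the classification of classical Lie algebras, the special linear algebra sl(n+1) has type A_n; here n = 1, so the Dynkin diagram is a chain of 1 nodes with single edges (A_1). Hence the type is A_1.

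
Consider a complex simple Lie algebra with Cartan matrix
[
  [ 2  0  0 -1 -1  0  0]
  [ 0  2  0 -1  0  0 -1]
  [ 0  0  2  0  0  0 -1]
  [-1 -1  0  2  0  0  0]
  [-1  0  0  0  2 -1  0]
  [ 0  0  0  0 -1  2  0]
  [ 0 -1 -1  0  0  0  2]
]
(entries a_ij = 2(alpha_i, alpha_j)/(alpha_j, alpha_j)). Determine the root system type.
The matrix has rank 7 with 2's on the diagonal. Reading the off-diagonal entries as Dynkin edges (a single edge where a_ij = a_ji = -1; a double or triple edge where a_ij * a_ji = 2 or 3), the diagram is a chain of 7 nodes with single edges (A_7). One simple-root ordering that puts it in standard form is (alpha_3, alpha_7, alpha_2, alpha_4, alpha_1, alpha_5, alpha_6). So the algebra is type A_7, i.e. sl(8).

A_7 (sl(8))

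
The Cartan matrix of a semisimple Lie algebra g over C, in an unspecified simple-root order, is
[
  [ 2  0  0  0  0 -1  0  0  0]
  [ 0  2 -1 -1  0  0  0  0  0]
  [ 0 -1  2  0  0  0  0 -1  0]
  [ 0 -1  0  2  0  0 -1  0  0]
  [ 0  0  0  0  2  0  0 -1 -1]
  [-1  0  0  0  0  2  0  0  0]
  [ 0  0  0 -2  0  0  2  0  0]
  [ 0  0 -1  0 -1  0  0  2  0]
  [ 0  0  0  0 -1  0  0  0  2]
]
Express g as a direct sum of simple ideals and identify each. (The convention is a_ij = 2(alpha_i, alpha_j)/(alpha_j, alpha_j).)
The diagram associated to this matrix has two connected components: the simple roots {alpha_1, alpha_6} form a chain of 2 nodes with single edges (A_2), and {alpha_2, alpha_3, alpha_4, alpha_5, alpha_7, alpha_8, alpha_9} form a chain of 7 nodes with a double edge at one end; the terminal node there is the unique long simple root (C_7). A semisimple Lie algebra decomposes uniquely as the direct sum of simple ideals, one per connected component of its Dynkin diagram, so g ≅ A_2 ⊕ C_7 (dimension 8 + 105 = 113).

A_2 ⊕ C_7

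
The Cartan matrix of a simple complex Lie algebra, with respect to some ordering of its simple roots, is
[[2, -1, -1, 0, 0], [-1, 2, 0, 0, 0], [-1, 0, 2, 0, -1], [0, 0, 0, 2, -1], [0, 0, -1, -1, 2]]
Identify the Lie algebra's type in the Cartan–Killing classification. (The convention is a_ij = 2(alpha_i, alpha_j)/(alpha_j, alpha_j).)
The matrix has rank 5 with 2's on the diagonal. Reading the off-diagonal entries as Dynkin edges (a single edge where a_ij = a_ji = -1; a double or triple edge where a_ij * a_ji = 2 or 3), the diagram is a chain of 5 nodes with single edges (A_5). One simple-root ordering that puts it in standard form is (alpha_4, alpha_5, alpha_3, alpha_1, alpha_2). So the algebra is type A_5, i.e. sl(6).

A5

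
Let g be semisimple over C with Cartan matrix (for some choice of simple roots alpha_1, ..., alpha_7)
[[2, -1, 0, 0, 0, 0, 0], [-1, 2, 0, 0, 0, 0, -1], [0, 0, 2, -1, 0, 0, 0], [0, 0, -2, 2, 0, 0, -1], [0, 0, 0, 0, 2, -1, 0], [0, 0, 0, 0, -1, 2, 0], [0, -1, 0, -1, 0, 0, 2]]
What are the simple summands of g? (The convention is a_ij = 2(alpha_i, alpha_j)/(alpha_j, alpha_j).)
The diagram associated to this matrix has two connected components: the simple roots {alpha_5, alpha_6} form a chain of 2 nodes with single edges (A_2), and {alpha_1, alpha_2, alpha_3, alpha_4, alpha_7} form a chain of 5 nodes with a double edge at one end; the terminal node there is the unique short simple root (B_5). A semisimple Lie algebra decomposes uniquely as the direct sum of simple ideals, one per connected component of its Dynkin diagram, so g ≅ A_2 ⊕ B_5 (dimension 8 + 55 = 63).

type A_2 + type B_5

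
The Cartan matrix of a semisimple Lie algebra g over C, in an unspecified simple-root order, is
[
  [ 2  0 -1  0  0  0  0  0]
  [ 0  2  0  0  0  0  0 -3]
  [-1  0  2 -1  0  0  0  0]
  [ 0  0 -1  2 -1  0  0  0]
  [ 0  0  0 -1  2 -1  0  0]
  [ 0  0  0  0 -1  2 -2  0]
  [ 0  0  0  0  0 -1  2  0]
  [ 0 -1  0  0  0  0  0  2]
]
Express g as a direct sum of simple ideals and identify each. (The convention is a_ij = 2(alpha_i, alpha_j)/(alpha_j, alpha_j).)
The diagram associated to this matrix has two connected components: the simple roots {alpha_1, alpha_3, alpha_4, alpha_5, alpha_6, alpha_7} form a chain of 6 nodes with a double edge at one end; the terminal node there is the unique short simple root (B_6), and {alpha_2, alpha_8} form two nodes joined by a triple edge (G_2). A semisimple Lie algebra decomposes uniquely as the direct sum of simple ideals, one per connected component of its Dynkin diagram, so g ≅ B_6 ⊕ G_2 (dimension 78 + 14 = 92).

B_6 + G_2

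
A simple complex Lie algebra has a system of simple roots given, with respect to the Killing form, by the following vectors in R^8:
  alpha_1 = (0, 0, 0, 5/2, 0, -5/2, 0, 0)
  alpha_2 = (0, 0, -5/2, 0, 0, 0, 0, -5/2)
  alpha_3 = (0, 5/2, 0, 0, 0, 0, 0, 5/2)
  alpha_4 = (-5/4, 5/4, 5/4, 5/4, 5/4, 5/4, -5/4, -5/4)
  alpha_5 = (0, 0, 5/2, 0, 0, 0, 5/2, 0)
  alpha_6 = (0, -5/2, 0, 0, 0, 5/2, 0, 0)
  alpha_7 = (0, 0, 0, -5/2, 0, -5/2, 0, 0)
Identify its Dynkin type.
Compute the Cartan integers a_ij = 2(alpha_i, alpha_j)/(alpha_j, alpha_j); the resulting 7x7 Cartan matrix is
[[2, 0, 0, 0, 0, -1, 0], [0, 2, -1, 0, -1, 0, 0], [0, -1, 2, 0, 0, -1, 0], [0, 0, 0, 2, 0, 0, -1], [0, -1, 0, 0, 2, 0, 0], [-1, 0, -1, 0, 0, 2, -1], [0, 0, 0, -1, 0, -1, 2]].
All simple roots have the same length, so the diagram is simply laced. The associated Dynkin diagram is a chain of 6 nodes with one extra node attached to the third node from one end (E_7), so the type is E_7.

E_7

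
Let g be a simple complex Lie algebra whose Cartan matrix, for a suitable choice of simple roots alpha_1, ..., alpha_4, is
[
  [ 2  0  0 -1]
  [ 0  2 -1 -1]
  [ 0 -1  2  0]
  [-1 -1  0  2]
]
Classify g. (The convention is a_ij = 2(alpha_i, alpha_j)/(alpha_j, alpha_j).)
The matrix has rank 4 with 2's on the diagonal. Reading the off-diagonal entries as Dynkin edges (a single edge where a_ij = a_ji = -1; a double or triple edge where a_ij * a_ji = 2 or 3), the diagram is a chain of 4 nodes with single edges (A_4). One simple-root ordering that puts it in standard form is (alpha_3, alpha_2, alpha_4, alpha_1). So the algebra is type A_4, i.e. sl(5).

A_4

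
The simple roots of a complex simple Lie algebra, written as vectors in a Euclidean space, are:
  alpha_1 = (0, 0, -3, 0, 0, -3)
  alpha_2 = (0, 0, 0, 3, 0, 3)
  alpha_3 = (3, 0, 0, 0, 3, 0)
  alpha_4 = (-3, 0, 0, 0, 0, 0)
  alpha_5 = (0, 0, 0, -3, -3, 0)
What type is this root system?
Compute the Cartan integers a_ij = 2(alpha_i, alpha_j)/(alpha_j, alpha_j); the resulting 5x5 Cartan matrix is
[[2, -1, 0, 0, 0], [-1, 2, 0, 0, -1], [0, 0, 2, -2, -1], [0, 0, -1, 2, 0], [0, -1, -1, 0, 2]].
The roots have two lengths (squared-length ratio 2:1); the short ones are alpha_{4}. The associated Dynkin diagram is a chain of 5 nodes with a double edge at one end; the terminal node there is the unique short simple root (B_5), so the type is B_5 (the algebra so(11)).

B_5 (so(11))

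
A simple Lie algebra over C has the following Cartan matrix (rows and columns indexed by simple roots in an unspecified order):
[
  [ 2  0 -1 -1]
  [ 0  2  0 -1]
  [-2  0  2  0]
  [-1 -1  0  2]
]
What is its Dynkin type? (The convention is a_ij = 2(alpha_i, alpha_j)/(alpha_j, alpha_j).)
type C_4

The matrix has rank 4 with 2's on the diagonal. Reading the off-diagonal entries as Dynkin edges (a single edge where a_ij = a_ji = -1; a double or triple edge where a_ij * a_ji = 2 or 3), the diagram is a chain of 4 nodes with a double edge at one end; the terminal node there is the unique long simple root (C_4). One simple-root ordering that puts it in standard form is (alpha_2, alpha_4, alpha_1, alpha_3). So the algebra is type C_4, i.e. sp(8).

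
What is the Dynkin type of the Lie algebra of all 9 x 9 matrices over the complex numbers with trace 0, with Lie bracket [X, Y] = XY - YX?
This is sl(9), which has dimension 9^2 - 1 = 80 and rank 9 - 1 = 8 (a Cartan subalgebra is the diagonal traceless matrices). In the classification of classical Lie algebras, the special linear algebra sl(n+1) has type A_n; here n = 8, so the Dynkin diagram is a chain of 8 nodes with single edges (A_8). Hence the type is A_8.

A_8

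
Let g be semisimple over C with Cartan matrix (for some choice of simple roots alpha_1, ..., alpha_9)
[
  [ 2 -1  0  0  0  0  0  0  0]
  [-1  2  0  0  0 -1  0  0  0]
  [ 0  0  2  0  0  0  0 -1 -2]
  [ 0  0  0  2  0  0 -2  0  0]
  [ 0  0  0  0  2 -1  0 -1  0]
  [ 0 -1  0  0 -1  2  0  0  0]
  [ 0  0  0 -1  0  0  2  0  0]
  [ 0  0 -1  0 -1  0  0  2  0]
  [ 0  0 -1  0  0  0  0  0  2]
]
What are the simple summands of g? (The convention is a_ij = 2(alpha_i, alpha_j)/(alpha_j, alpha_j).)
type B_2 + type B_7

The diagram associated to this matrix has two connected components: the simple roots {alpha_4, alpha_7} form a chain of 2 nodes with a double edge at one end; the terminal node there is the unique short simple root (B_2), and {alpha_1, alpha_2, alpha_3, alpha_5, alpha_6, alpha_8, alpha_9} form a chain of 7 nodes with a double edge at one end; the terminal node there is the unique short simple root (B_7). A semisimple Lie algebra decomposes uniquely as the direct sum of simple ideals, one per connected component of its Dynkin diagram, so g ≅ B_2 ⊕ B_7 (dimension 10 + 105 = 115).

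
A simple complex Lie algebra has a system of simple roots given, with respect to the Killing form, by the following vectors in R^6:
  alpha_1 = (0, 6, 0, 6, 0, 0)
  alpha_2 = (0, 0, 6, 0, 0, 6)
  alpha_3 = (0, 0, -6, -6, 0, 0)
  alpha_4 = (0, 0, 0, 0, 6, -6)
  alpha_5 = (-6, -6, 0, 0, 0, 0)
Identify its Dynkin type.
A5

Compute the Cartan integers a_ij = 2(alpha_i, alpha_j)/(alpha_j, alpha_j); the resulting 5x5 Cartan matrix is
[[2, 0, -1, 0, -1], [0, 2, -1, -1, 0], [-1, -1, 2, 0, 0], [0, -1, 0, 2, 0], [-1, 0, 0, 0, 2]].
All simple roots have the same length, so the diagram is simply laced. The associated Dynkin diagram is a chain of 5 nodes with single edges (A_5), so the type is A_5 (the algebra sl(6)).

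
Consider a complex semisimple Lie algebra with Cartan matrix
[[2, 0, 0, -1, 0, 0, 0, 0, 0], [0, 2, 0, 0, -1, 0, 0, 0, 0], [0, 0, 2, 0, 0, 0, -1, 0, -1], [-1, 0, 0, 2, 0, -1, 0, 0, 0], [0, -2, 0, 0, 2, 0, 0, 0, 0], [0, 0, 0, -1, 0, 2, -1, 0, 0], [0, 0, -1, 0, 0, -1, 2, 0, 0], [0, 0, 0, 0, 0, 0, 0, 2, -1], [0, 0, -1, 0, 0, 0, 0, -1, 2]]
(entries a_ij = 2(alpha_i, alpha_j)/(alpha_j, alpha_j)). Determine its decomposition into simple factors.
A7 ⊕ B2

The diagram associated to this matrix has two connected components: the simple roots {alpha_1, alpha_3, alpha_4, alpha_6, alpha_7, alpha_8, alpha_9} form a chain of 7 nodes with single edges (A_7), and {alpha_2, alpha_5} form a chain of 2 nodes with a double edge at one end; the terminal node there is the unique short simple root (B_2). A semisimple Lie algebra decomposes uniquely as the direct sum of simple ideals, one per connected component of its Dynkin diagram, so g ≅ A_7 ⊕ B_2 (dimension 63 + 10 = 73).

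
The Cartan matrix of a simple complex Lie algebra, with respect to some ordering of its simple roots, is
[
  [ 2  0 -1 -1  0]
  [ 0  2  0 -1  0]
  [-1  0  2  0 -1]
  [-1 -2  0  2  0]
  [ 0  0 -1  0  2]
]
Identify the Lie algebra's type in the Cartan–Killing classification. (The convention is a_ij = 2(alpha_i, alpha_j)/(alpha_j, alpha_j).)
The matrix has rank 5 with 2's on the diagonal. Reading the off-diagonal entries as Dynkin edges (a single edge where a_ij = a_ji = -1; a double or triple edge where a_ij * a_ji = 2 or 3), the diagram is a chain of 5 nodes with a double edge at one end; the terminal node there is the unique short simple root (B_5). One simple-root ordering that puts it in standard form is (alpha_5, alpha_3, alpha_1, alpha_4, alpha_2). So the algebra is type B_5, i.e. so(11).

B_5 (so(11))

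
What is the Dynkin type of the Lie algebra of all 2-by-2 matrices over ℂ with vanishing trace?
A_1

This is sl(2), which has dimension 2^2 - 1 = 3 and rank 2 - 1 = 1 (a Cartan subalgebra is the diagonal traceless matrices). In the classification of classical Lie algebras, the special linear algebra sl(n+1) has type A_n; here n = 1, so the Dynkin diagram is a chain of 1 nodes with single edges (A_1). Hence the type is A_1.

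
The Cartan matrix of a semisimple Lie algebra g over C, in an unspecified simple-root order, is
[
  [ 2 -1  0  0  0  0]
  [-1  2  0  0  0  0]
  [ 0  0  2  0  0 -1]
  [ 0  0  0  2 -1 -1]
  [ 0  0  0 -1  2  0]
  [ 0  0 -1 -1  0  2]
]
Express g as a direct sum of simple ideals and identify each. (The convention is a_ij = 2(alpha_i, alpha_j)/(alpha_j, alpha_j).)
The diagram associated to this matrix has two connected components: the simple roots {alpha_1, alpha_2} form a chain of 2 nodes with single edges (A_2), and {alpha_3, alpha_4, alpha_5, alpha_6} form a chain of 4 nodes with single edges (A_4). A semisimple Lie algebra decomposes uniquely as the direct sum of simple ideals, one per connected component of its Dynkin diagram, so g ≅ A_2 ⊕ A_4 (dimension 8 + 24 = 32).

A2 ⊕ A4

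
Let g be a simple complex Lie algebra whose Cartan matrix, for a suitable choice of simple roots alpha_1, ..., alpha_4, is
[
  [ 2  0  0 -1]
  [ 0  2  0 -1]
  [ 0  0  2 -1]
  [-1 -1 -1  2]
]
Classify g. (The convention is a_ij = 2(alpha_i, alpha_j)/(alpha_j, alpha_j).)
The matrix has rank 4 with 2's on the diagonal. Reading the off-diagonal entries as Dynkin edges (a single edge where a_ij = a_ji = -1; a double or triple edge where a_ij * a_ji = 2 or 3), the diagram is a chain of 2 nodes with a fork of two nodes at one end (D_4). One simple-root ordering that puts it in standard form is (alpha_2, alpha_4, alpha_3, alpha_1). So the algebra is type D_4, i.e. so(8).

D_4 (so(8))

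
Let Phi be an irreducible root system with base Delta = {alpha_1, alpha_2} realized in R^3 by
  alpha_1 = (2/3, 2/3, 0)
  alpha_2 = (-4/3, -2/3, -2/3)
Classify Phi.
Compute the Cartan integers a_ij = 2(alpha_i, alpha_j)/(alpha_j, alpha_j); the resulting 2x2 Cartan matrix is
[[2, -1], [-3, 2]].
The roots have two lengths (squared-length ratio 3:1); the short ones are alpha_{1}. The associated Dynkin diagram is two nodes joined by a triple edge (G_2), so the type is G_2.

G2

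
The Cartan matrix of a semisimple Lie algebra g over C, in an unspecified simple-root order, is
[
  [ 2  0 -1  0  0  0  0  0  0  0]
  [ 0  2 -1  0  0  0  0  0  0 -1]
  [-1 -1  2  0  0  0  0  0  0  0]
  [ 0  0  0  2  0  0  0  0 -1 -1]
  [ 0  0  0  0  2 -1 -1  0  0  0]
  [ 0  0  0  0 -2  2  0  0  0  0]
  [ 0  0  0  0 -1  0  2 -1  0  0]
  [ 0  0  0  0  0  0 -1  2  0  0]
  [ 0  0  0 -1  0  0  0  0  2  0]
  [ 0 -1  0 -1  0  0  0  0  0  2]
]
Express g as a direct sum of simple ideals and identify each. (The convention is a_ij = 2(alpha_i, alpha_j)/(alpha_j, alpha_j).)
The diagram associated to this matrix has two connected components: the simple roots {alpha_1, alpha_2, alpha_3, alpha_4, alpha_9, alpha_10} form a chain of 6 nodes with single edges (A_6), and {alpha_5, alpha_6, alpha_7, alpha_8} form a chain of 4 nodes with a double edge at one end; the terminal node there is the unique long simple root (C_4). A semisimple Lie algebra decomposes uniquely as the direct sum of simple ideals, one per connected component of its Dynkin diagram, so g ≅ A_6 ⊕ C_4 (dimension 48 + 36 = 84).

A_6 (sl(7)) ⊕ C_4 (sp(8))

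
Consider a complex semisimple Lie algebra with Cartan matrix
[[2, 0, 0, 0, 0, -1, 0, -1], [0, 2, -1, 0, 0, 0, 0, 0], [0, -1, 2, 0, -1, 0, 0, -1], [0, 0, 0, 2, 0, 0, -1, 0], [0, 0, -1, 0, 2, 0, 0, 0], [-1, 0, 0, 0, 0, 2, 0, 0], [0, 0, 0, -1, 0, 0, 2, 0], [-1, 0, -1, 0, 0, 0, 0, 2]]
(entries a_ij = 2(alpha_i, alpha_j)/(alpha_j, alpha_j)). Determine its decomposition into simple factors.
The diagram associated to this matrix has two connected components: the simple roots {alpha_4, alpha_7} form a chain of 2 nodes with single edges (A_2), and {alpha_1, alpha_2, alpha_3, alpha_5, alpha_6, alpha_8} form a chain of 4 nodes with a fork of two nodes at one end (D_6). A semisimple Lie algebra decomposes uniquely as the direct sum of simple ideals, one per connected component of its Dynkin diagram, so g ≅ A_2 ⊕ D_6 (dimension 8 + 66 = 74).

A2 ⊕ D6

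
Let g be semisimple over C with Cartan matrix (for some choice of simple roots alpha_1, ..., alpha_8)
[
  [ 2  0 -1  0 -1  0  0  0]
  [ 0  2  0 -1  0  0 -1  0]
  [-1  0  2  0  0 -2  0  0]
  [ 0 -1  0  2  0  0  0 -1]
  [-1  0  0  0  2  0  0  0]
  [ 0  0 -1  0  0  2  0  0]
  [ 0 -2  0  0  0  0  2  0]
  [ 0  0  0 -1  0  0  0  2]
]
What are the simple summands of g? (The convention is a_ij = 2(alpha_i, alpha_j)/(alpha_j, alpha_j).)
B_4 (so(9)) ⊕ C_4 (sp(8))

The diagram associated to this matrix has two connected components: the simple roots {alpha_1, alpha_3, alpha_5, alpha_6} form a chain of 4 nodes with a double edge at one end; the terminal node there is the unique short simple root (B_4), and {alpha_2, alpha_4, alpha_7, alpha_8} form a chain of 4 nodes with a double edge at one end; the terminal node there is the unique long simple root (C_4). A semisimple Lie algebra decomposes uniquely as the direct sum of simple ideals, one per connected component of its Dynkin diagram, so g ≅ B_4 ⊕ C_4 (dimension 36 + 36 = 72).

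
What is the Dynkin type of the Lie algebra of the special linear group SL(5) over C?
This is sl(5), which has dimension 5^2 - 1 = 24 and rank 5 - 1 = 4 (a Cartan subalgebra is the diagonal traceless matrices). In the classification of classical Lie algebras, the special linear algebra sl(n+1) has type A_n; here n = 4, so the Dynkin diagram is a chain of 4 nodes with single edges (A_4). Hence the type is A_4.

A_4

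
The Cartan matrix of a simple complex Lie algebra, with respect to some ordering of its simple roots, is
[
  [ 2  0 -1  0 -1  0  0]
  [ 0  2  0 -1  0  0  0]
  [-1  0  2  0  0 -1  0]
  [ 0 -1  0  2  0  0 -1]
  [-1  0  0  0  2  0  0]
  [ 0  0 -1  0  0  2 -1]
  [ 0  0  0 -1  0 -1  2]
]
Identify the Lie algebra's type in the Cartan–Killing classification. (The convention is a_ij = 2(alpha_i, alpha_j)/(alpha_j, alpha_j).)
type A_7

The matrix has rank 7 with 2's on the diagonal. Reading the off-diagonal entries as Dynkin edges (a single edge where a_ij = a_ji = -1; a double or triple edge where a_ij * a_ji = 2 or 3), the diagram is a chain of 7 nodes with single edges (A_7). One simple-root ordering that puts it in standard form is (alpha_5, alpha_1, alpha_3, alpha_6, alpha_7, alpha_4, alpha_2). So the algebra is type A_7, i.e. sl(8).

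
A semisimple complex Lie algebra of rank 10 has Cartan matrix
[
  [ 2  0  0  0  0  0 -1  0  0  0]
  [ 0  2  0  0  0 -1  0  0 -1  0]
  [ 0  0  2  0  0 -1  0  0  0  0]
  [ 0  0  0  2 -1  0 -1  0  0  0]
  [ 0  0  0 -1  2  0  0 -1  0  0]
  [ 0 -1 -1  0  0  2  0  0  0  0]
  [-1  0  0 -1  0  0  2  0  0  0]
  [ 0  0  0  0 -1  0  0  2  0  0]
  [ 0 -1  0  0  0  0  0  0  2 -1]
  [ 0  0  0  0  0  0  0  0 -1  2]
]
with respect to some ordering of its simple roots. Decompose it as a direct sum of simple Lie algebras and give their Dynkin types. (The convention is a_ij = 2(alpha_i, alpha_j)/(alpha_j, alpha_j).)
The diagram associated to this matrix has two connected components: the simple roots {alpha_2, alpha_3, alpha_6, alpha_9, alpha_10} form a chain of 5 nodes with single edges (A_5), and {alpha_1, alpha_4, alpha_5, alpha_7, alpha_8} form a chain of 5 nodes with single edges (A_5). A semisimple Lie algebra decomposes uniquely as the direct sum of simple ideals, one per connected component of its Dynkin diagram, so g ≅ A_5 ⊕ A_5 (dimension 35 + 35 = 70).

A5 ⊕ A5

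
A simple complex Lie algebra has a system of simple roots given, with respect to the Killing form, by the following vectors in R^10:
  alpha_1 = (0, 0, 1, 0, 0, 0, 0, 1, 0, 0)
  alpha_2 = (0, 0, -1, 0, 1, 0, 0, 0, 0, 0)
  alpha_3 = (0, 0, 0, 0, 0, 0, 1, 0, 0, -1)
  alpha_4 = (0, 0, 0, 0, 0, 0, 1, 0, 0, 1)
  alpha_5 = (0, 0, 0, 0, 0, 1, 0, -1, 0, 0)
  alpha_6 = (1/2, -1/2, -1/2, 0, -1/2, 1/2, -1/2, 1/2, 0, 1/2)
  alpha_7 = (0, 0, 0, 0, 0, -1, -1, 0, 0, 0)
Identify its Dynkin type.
E7

Compute the Cartan integers a_ij = 2(alpha_i, alpha_j)/(alpha_j, alpha_j); the resulting 7x7 Cartan matrix is
[[2, -1, 0, 0, -1, 0, 0], [-1, 2, 0, 0, 0, 0, 0], [0, 0, 2, 0, 0, -1, -1], [0, 0, 0, 2, 0, 0, -1], [-1, 0, 0, 0, 2, 0, -1], [0, 0, -1, 0, 0, 2, 0], [0, 0, -1, -1, -1, 0, 2]].
All simple roots have the same length, so the diagram is simply laced. The associated Dynkin diagram is a chain of 6 nodes with one extra node attached to the third node from one end (E_7), so the type is E_7.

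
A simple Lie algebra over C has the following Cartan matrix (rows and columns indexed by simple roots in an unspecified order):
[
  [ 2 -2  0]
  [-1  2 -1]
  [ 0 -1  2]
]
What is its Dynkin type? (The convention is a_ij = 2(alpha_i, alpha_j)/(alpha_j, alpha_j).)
The matrix has rank 3 with 2's on the diagonal. Reading the off-diagonal entries as Dynkin edges (a single edge where a_ij = a_ji = -1; a double or triple edge where a_ij * a_ji = 2 or 3), the diagram is a chain of 3 nodes with a double edge at one end; the terminal node there is the unique long simple root (C_3). One simple-root ordering that puts it in standard form is (alpha_3, alpha_2, alpha_1). So the algebra is type C_3, i.e. sp(6).

C3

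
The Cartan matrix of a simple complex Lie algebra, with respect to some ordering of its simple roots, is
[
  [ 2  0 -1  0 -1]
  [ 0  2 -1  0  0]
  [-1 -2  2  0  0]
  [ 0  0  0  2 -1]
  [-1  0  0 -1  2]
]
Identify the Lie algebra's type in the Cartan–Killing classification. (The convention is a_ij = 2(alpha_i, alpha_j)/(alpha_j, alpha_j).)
The matrix has rank 5 with 2's on the diagonal. Reading the off-diagonal entries as Dynkin edges (a single edge where a_ij = a_ji = -1; a double or triple edge where a_ij * a_ji = 2 or 3), the diagram is a chain of 5 nodes with a double edge at one end; the terminal node there is the unique short simple root (B_5). One simple-root ordering that puts it in standard form is (alpha_4, alpha_5, alpha_1, alpha_3, alpha_2). So the algebra is type B_5, i.e. so(11).

B_5 (so(11))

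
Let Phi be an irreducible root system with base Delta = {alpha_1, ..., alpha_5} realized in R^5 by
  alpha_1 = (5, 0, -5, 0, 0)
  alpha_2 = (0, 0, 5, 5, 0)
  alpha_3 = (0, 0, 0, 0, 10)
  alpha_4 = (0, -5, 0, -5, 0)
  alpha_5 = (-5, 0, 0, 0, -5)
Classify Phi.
type C_5

Compute the Cartan integers a_ij = 2(alpha_i, alpha_j)/(alpha_j, alpha_j); the resulting 5x5 Cartan matrix is
[[2, -1, 0, 0, -1], [-1, 2, 0, -1, 0], [0, 0, 2, 0, -2], [0, -1, 0, 2, 0], [-1, 0, -1, 0, 2]].
The roots have two lengths (squared-length ratio 2:1); the short ones are alpha_{1,2,4,5}. The associated Dynkin diagram is a chain of 5 nodes with a double edge at one end; the terminal node there is the unique long simple root (C_5), so the type is C_5 (the algebra sp(10)).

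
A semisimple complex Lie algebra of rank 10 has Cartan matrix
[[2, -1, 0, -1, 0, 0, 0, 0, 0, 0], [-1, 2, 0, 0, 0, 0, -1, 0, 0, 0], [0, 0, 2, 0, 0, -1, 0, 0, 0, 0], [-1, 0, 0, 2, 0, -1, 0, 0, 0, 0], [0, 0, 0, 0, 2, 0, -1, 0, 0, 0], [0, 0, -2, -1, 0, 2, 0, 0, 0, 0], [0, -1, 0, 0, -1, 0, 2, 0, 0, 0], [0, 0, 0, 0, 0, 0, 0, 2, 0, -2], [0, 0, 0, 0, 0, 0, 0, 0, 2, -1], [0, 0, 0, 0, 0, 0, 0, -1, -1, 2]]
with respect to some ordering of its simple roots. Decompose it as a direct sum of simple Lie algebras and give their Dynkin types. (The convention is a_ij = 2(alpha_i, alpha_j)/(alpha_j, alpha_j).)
type B_7 ⊕ type C_3

The diagram associated to this matrix has two connected components: the simple roots {alpha_1, alpha_2, alpha_3, alpha_4, alpha_5, alpha_6, alpha_7} form a chain of 7 nodes with a double edge at one end; the terminal node there is the unique short simple root (B_7), and {alpha_8, alpha_9, alpha_10} form a chain of 3 nodes with a double edge at one end; the terminal node there is the unique long simple root (C_3). A semisimple Lie algebra decomposes uniquely as the direct sum of simple ideals, one per connected component of its Dynkin diagram, so g ≅ B_7 ⊕ C_3 (dimension 105 + 21 = 126).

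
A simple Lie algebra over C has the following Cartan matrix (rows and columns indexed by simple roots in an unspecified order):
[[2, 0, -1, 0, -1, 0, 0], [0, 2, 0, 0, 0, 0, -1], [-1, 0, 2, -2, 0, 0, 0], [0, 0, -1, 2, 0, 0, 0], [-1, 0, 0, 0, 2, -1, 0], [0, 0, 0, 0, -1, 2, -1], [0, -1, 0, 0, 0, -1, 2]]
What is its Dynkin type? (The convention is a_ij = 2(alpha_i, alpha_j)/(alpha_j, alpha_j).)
type B_7

The matrix has rank 7 with 2's on the diagonal. Reading the off-diagonal entries as Dynkin edges (a single edge where a_ij = a_ji = -1; a double or triple edge where a_ij * a_ji = 2 or 3), the diagram is a chain of 7 nodes with a double edge at one end; the terminal node there is the unique short simple root (B_7). One simple-root ordering that puts it in standard form is (alpha_2, alpha_7, alpha_6, alpha_5, alpha_1, alpha_3, alpha_4). So the algebra is type B_7, i.e. so(15).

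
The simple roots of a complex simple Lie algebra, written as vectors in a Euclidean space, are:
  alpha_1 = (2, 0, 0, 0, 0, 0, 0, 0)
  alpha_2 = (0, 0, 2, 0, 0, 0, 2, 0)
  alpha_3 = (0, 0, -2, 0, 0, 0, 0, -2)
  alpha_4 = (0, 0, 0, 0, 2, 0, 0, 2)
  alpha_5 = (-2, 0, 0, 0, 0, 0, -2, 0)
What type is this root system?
B5

Compute the Cartan integers a_ij = 2(alpha_i, alpha_j)/(alpha_j, alpha_j); the resulting 5x5 Cartan matrix is
[[2, 0, 0, 0, -1], [0, 2, -1, 0, -1], [0, -1, 2, -1, 0], [0, 0, -1, 2, 0], [-2, -1, 0, 0, 2]].
The roots have two lengths (squared-length ratio 2:1); the short ones are alpha_{1}. The associated Dynkin diagram is a chain of 5 nodes with a double edge at one end; the terminal node there is the unique short simple root (B_5), so the type is B_5 (the algebra so(11)).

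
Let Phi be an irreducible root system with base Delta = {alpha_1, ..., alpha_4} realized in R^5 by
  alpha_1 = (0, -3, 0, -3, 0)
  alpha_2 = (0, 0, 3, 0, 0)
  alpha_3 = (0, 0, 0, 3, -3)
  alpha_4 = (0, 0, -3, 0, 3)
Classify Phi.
Compute the Cartan integers a_ij = 2(alpha_i, alpha_j)/(alpha_j, alpha_j); the resulting 4x4 Cartan matrix is
[[2, 0, -1, 0], [0, 2, 0, -1], [-1, 0, 2, -1], [0, -2, -1, 2]].
The roots have two lengths (squared-length ratio 2:1); the short ones are alpha_{2}. The associated Dynkin diagram is a chain of 4 nodes with a double edge at one end; the terminal node there is the unique short simple root (B_4), so the type is B_4 (the algebra so(9)).

B_4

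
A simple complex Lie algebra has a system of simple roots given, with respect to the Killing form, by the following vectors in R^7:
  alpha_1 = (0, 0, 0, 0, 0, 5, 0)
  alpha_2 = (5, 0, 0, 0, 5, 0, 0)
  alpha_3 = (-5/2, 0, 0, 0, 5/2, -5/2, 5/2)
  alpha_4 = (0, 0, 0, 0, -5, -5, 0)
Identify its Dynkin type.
type F_4

Compute the Cartan integers a_ij = 2(alpha_i, alpha_j)/(alpha_j, alpha_j); the resulting 4x4 Cartan matrix is
[[2, 0, -1, -1], [0, 2, 0, -1], [-1, 0, 2, 0], [-2, -1, 0, 2]].
The roots have two lengths (squared-length ratio 2:1); the short ones are alpha_{1,3}. The associated Dynkin diagram is a chain of 4 nodes with a double edge between the middle two (F_4), so the type is F_4.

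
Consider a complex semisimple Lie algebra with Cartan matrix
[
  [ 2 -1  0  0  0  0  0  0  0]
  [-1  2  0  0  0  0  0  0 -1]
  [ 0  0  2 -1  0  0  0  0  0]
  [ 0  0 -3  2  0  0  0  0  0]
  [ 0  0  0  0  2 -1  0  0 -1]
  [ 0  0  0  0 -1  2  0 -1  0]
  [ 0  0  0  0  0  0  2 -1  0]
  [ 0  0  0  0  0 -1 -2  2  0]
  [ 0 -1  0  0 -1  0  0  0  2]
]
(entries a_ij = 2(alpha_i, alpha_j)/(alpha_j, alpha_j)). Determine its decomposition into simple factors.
The diagram associated to this matrix has two connected components: the simple roots {alpha_1, alpha_2, alpha_5, alpha_6, alpha_7, alpha_8, alpha_9} form a chain of 7 nodes with a double edge at one end; the terminal node there is the unique short simple root (B_7), and {alpha_3, alpha_4} form two nodes joined by a triple edge (G_2). A semisimple Lie algebra decomposes uniquely as the direct sum of simple ideals, one per connected component of its Dynkin diagram, so g ≅ B_7 ⊕ G_2 (dimension 105 + 14 = 119).

B_7 (so(15)) + G_2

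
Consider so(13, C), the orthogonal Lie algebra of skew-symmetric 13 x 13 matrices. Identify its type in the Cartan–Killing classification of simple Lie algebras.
B_6

This is so(13) with 13 odd, which has dimension 13(13-1)/2 = 78 and rank (13-1)/2 = 6. In the classification of classical Lie algebras, the orthogonal algebra so(2n+1) in an odd number of variables has type B_n; here n = 6, so the Dynkin diagram is a chain of 6 nodes with a double edge at one end; the terminal node there is the unique short simple root (B_6). Hence the type is B_6.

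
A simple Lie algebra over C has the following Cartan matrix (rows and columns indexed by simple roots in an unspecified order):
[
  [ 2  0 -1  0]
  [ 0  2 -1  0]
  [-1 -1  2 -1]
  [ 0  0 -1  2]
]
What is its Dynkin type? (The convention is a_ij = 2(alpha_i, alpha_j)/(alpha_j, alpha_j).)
The matrix has rank 4 with 2's on the diagonal. Reading the off-diagonal entries as Dynkin edges (a single edge where a_ij = a_ji = -1; a double or triple edge where a_ij * a_ji = 2 or 3), the diagram is a chain of 2 nodes with a fork of two nodes at one end (D_4). One simple-root ordering that puts it in standard form is (alpha_4, alpha_3, alpha_2, alpha_1). So the algebra is type D_4, i.e. so(8).

D_4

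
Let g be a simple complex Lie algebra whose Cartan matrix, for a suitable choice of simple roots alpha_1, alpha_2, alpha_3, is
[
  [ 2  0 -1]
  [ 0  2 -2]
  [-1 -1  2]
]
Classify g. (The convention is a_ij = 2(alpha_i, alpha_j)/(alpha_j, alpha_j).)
C_3 (sp(6))

The matrix has rank 3 with 2's on the diagonal. Reading the off-diagonal entries as Dynkin edges (a single edge where a_ij = a_ji = -1; a double or triple edge where a_ij * a_ji = 2 or 3), the diagram is a chain of 3 nodes with a double edge at one end; the terminal node there is the unique long simple root (C_3). One simple-root ordering that puts it in standard form is (alpha_1, alpha_3, alpha_2). So the algebra is type C_3, i.e. sp(6).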